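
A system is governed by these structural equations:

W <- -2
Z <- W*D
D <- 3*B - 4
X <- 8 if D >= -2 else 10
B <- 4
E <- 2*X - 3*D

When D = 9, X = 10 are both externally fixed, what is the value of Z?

-18

Setting D = 9, X = 10 by intervention discards those variables' equations.
Z = W*D  [with W=-2, D=9]  = -18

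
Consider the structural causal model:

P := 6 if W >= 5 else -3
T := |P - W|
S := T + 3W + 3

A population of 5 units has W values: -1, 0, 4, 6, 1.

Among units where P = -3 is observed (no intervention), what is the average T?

E[T|P=-3] averages over only the 4 units with P=-3 (W = -1, 0, 4, 1): T = 2, 3, 7, 4, mean 4.

4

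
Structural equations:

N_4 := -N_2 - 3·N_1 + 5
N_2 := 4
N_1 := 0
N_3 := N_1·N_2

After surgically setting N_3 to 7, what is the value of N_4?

1

The intervention breaks the incoming arrows to N_3: N_3 := N_1·N_2 no longer applies, and N_3 = 7.
N_4 is not downstream of the intervention, so its value is determined by the original equations.
N_4 = -N_2 - 3·N_1 + 5  [with N_2=4, N_1=0]  = 1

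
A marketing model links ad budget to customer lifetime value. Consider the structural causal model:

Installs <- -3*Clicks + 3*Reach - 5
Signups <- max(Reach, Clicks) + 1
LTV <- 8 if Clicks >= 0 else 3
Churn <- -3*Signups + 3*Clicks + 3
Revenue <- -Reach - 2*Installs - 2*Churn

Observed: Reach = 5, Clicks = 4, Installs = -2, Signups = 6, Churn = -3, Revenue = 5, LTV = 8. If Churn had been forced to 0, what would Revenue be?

-1

The intervention breaks the incoming arrows to Churn: Churn <- -3*Signups + 3*Clicks + 3 no longer applies, and Churn = 0.
Installs = -3*Clicks + 3*Reach - 5  [with Clicks=4, Reach=5]  = -2
Revenue = -Reach - 2*Installs - 2*Churn  [with Reach=5, Installs=-2, Churn=0]  = -1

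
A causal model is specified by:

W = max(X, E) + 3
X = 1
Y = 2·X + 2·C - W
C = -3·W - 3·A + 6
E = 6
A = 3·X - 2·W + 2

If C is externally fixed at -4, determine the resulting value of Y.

The intervention breaks the incoming arrows to C: C = -3·W - 3·A + 6 no longer applies, and C = -4.
W = max(X, E) + 3  [with X=1, E=6]  = 9
Y = 2·X + 2·C - W  [with X=1, C=-4, W=9]  = -15

-15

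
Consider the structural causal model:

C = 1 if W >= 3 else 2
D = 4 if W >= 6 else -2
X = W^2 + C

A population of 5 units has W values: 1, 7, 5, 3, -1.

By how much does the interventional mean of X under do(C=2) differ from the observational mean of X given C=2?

16

Every unit gets C=2 under the intervention. X values become 3, 51, 27, 11, 3; E[X|do(C=2)] = 19.
Observing C=2 restricts to units where C's equation naturally yields 2: W ∈ {1, -1}. In that subpopulation X = 3, 3, mean 3.
Difference = 19 − 3 = 16.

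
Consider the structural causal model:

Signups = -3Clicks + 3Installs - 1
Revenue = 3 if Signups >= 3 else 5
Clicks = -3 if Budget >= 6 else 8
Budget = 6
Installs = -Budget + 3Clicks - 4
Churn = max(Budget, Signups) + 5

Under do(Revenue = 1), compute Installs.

-19

do(Revenue=1) replaces the equation Revenue = 3 if Signups >= 3 else 5 with the constant Revenue = 1.
Installs is not downstream of the intervention, so its value is determined by the original equations.
Clicks = -3 if Budget >= 6 else 8  [with Budget=6]  = -3
Installs = -Budget + 3Clicks - 4  [with Budget=6, Clicks=-3]  = -19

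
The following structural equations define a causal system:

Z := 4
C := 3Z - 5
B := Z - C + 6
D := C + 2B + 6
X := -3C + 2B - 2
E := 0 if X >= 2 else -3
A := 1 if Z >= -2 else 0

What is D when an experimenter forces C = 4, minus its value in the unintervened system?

3

Under do(C=4), the mechanism C := 3Z - 5 is discarded; C is fixed at 4.
B = Z - C + 6  [with Z=4, C=4]  = 6
D = C + 2B + 6  [with C=4, B=6]  = 22
Without intervention: C = 3Z - 5  [with Z=4]  = 7; B = Z - C + 6  [with Z=4, C=7]  = 3; D = C + 2B + 6  [with C=7, B=3]  = 19.
Change = 22 − 19 = 3.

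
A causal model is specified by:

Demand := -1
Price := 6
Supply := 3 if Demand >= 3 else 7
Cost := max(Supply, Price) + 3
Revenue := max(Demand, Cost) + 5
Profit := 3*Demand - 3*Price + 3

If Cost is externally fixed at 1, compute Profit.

-18

Under do(Cost=1), the mechanism Cost := max(Supply, Price) + 3 is discarded; Cost is fixed at 1.
Since Profit is not a descendant of the intervened variable, it is unaffected.
Profit = 3*Demand - 3*Price + 3  [with Demand=-1, Price=6]  = -18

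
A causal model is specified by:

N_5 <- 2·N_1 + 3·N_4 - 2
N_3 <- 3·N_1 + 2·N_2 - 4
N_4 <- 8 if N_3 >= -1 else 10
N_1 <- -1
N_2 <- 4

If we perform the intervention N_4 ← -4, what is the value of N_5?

Intervening sets N_4 = -4 and removes its equation (N_4 <- 8 if N_3 >= -1 else 10).
N_5 = 2·N_1 + 3·N_4 - 2  [with N_1=-1, N_4=-4]  = -16

-16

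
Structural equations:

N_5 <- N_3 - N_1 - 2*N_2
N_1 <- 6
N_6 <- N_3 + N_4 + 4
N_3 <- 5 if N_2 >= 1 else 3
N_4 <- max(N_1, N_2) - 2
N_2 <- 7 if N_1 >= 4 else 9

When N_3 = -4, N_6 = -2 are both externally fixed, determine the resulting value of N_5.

The joint intervention fixes N_3 = -4, N_6 = -2, removing each variable's own equation.
N_2 = 7 if N_1 >= 4 else 9  [with N_1=6]  = 7
N_5 = N_3 - N_1 - 2*N_2  [with N_3=-4, N_1=6, N_2=7]  = -24

-24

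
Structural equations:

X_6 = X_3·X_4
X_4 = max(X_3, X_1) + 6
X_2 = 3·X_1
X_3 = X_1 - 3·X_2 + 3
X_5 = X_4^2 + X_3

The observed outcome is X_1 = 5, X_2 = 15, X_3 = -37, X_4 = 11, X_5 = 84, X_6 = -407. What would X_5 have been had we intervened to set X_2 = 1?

126

do(X_2=1) replaces the equation X_2 = 3·X_1 with the constant X_2 = 1.
X_3 = X_1 - 3·X_2 + 3  [with X_1=5, X_2=1]  = 5
X_4 = max(X_3, X_1) + 6  [with X_3=5, X_1=5]  = 11
X_5 = X_4^2 + X_3  [with X_4=11, X_3=5]  = 126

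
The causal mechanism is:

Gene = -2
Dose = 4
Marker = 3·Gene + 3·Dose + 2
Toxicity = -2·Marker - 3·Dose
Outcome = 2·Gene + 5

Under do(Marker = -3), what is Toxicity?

-6

The intervention breaks the incoming arrows to Marker: Marker = 3·Gene + 3·Dose + 2 no longer applies, and Marker = -3.
Toxicity = -2·Marker - 3·Dose  [with Marker=-3, Dose=4]  = -6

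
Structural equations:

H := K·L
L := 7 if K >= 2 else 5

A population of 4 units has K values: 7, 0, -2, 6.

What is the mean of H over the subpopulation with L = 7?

Observing L=7 restricts to units where L's equation naturally yields 7: K ∈ {7, 6}. In that subpopulation H = 49, 42, mean 45.5.

45.5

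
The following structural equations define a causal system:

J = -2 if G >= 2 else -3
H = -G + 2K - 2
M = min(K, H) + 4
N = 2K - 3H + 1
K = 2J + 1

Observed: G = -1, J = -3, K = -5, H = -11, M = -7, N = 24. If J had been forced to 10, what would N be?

-80

Under do(J=10), the mechanism J = -2 if G >= 2 else -3 is discarded; J is fixed at 10.
K = 2J + 1  [with J=10]  = 21
H = -G + 2K - 2  [with G=-1, K=21]  = 41
N = 2K - 3H + 1  [with K=21, H=41]  = -80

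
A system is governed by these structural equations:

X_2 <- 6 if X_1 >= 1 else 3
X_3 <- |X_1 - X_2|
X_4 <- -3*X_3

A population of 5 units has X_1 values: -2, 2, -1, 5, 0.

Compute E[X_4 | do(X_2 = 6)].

The intervention sets X_2=6 in all 5 units regardless of X_1. Recomputing X_4 per unit gives -24, -12, -21, -3, -18; average -15.6.

-15.6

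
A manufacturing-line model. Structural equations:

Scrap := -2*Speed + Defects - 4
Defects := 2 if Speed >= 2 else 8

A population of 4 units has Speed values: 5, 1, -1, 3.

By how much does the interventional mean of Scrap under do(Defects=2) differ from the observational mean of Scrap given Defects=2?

4

do(Defects=2) breaks Defects's dependence on Speed. With Defects=2 fixed, Scrap across the units is -12, -4, 0, -8, mean -6.
Conditioning on Defects=2 selects the 2 unit(s) with Speed ∈ {5, 3}. Their Scrap values: -12, -8. Mean = -10.
Difference = -6 − (-10) = 4.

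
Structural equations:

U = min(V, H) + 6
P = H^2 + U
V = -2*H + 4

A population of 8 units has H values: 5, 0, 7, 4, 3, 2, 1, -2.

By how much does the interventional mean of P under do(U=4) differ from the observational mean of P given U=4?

7

do(U=4) breaks U's dependence on H. With U=4 fixed, P across the units is 29, 4, 53, 20, 13, 8, 5, 8, mean 17.5.
Conditioning on U=4 selects the 2 unit(s) with H ∈ {3, -2}. Their P values: 13, 8. Mean = 10.5.
Difference = 17.5 − 10.5 = 7.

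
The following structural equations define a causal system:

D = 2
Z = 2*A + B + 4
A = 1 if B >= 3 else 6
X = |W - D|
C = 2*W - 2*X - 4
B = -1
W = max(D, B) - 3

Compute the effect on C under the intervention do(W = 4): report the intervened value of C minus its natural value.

The intervention breaks the incoming arrows to W: W = max(D, B) - 3 no longer applies, and W = 4.
X = |W - D|  [with W=4, D=2]  = 2
C = 2*W - 2*X - 4  [with W=4, X=2]  = 0
Without intervention: W = max(D, B) - 3  [with D=2, B=-1]  = -1; X = |W - D|  [with W=-1, D=2]  = 3; C = 2*W - 2*X - 4  [with W=-1, X=3]  = -12.
Change = 0 − (-12) = 12.

12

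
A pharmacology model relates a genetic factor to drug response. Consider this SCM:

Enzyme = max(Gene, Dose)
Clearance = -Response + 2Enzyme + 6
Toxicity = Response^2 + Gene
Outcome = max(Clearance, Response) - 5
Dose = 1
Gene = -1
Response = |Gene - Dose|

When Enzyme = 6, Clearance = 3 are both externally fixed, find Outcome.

Under do(Enzyme = 6, Clearance = 3), each intervened variable's structural equation is replaced by its fixed value.
Response = |Gene - Dose|  [with Gene=-1, Dose=1]  = 2
Outcome = max(Clearance, Response) - 5  [with Clearance=3, Response=2]  = -2

-2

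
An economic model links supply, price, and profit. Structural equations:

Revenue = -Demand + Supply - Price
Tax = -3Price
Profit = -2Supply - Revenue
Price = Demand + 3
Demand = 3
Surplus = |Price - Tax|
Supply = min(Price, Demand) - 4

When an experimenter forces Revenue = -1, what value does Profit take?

3

Under do(Revenue=-1), the mechanism Revenue = -Demand + Supply - Price is discarded; Revenue is fixed at -1.
Price = Demand + 3  [with Demand=3]  = 6
Supply = min(Price, Demand) - 4  [with Price=6, Demand=3]  = -1
Profit = -2Supply - Revenue  [with Supply=-1, Revenue=-1]  = 3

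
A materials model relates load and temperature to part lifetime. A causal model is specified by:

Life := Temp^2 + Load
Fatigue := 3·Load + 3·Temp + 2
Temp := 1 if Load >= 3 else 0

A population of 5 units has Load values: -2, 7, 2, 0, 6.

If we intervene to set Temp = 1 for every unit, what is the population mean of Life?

The intervention sets Temp=1 in all 5 units regardless of Load. Recomputing Life per unit gives -1, 8, 3, 1, 7; average 3.6.

3.6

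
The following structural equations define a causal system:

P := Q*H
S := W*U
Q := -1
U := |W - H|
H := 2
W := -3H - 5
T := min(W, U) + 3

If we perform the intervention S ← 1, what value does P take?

do(S=1) replaces the equation S := W*U with the constant S = 1.
P is not downstream of the intervention, so its value is determined by the original equations.
P = Q*H  [with Q=-1, H=2]  = -2

-2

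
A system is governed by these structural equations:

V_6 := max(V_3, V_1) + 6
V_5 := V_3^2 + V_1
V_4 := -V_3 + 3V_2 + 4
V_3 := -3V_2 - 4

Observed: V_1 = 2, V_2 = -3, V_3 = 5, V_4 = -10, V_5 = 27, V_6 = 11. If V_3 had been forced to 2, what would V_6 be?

The intervention breaks the incoming arrows to V_3: V_3 := -3V_2 - 4 no longer applies, and V_3 = 2.
V_6 = max(V_3, V_1) + 6  [with V_3=2, V_1=2]  = 8

8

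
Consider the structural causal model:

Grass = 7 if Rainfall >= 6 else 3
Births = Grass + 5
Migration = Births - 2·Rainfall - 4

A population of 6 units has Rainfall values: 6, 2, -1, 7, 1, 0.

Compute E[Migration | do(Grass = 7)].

Under do(Grass=7), Grass's equation is replaced by Grass=7 for every unit. Per-unit Migration: -4, 4, 10, -6, 6, 8. Mean = 3.

3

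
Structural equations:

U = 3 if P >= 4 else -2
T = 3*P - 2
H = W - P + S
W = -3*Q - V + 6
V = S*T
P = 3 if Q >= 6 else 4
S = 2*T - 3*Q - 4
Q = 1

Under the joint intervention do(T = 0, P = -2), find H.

-2

Under do(T = 0, P = -2), each intervened variable's structural equation is replaced by its fixed value.
S = 2*T - 3*Q - 4  [with T=0, Q=1]  = -7
V = S*T  [with S=-7, T=0]  = 0
W = -3*Q - V + 6  [with Q=1, V=0]  = 3
H = W - P + S  [with W=3, P=-2, S=-7]  = -2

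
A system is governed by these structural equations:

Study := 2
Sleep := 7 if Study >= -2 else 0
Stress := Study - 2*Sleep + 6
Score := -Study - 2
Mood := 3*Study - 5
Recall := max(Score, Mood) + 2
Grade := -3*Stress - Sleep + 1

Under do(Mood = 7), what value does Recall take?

The intervention breaks the incoming arrows to Mood: Mood := 3*Study - 5 no longer applies, and Mood = 7.
Score = -Study - 2  [with Study=2]  = -4
Recall = max(Score, Mood) + 2  [with Score=-4, Mood=7]  = 9

9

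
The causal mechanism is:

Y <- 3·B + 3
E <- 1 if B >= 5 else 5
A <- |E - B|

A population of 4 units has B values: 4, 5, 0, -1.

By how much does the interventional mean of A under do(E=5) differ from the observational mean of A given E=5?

do(E=5) breaks E's dependence on B. With E=5 fixed, A across the units is 1, 0, 5, 6, mean 3.
Conditioning on E=5 selects the 3 unit(s) with B ∈ {4, 0, -1}. Their A values: 1, 5, 6. Mean = 4.
Difference = 3 − 4 = -1.

-1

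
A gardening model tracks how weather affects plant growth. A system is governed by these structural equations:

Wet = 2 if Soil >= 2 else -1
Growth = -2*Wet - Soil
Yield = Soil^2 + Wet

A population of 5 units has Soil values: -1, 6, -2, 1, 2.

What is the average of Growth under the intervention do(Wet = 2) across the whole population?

do(Wet=2) breaks Wet's dependence on Soil. With Wet=2 fixed, Growth across the units is -3, -10, -2, -5, -6, mean -5.2.

-5.2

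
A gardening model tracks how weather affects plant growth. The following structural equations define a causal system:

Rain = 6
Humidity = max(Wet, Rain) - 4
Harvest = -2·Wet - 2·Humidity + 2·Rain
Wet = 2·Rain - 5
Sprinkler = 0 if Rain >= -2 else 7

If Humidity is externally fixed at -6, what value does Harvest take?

10

Intervening sets Humidity = -6 and removes its equation (Humidity = max(Wet, Rain) - 4).
Wet = 2·Rain - 5  [with Rain=6]  = 7
Harvest = -2·Wet - 2·Humidity + 2·Rain  [with Wet=7, Humidity=-6, Rain=6]  = 10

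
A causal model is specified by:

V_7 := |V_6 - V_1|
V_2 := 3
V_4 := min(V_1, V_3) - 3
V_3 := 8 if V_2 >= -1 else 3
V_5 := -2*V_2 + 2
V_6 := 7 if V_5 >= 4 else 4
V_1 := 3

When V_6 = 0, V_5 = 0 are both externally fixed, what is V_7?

3

Setting V_6 = 0, V_5 = 0 by intervention discards those variables' equations.
V_7 = |V_6 - V_1|  [with V_6=0, V_1=3]  = 3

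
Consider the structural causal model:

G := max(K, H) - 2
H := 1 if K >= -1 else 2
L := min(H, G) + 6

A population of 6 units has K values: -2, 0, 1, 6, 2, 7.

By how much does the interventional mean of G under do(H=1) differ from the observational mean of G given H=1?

-0.4

Every unit gets H=1 under the intervention. G values become -1, -1, -1, 4, 0, 5; E[G|do(H=1)] = 1.
Conditioning on H=1 selects the 5 unit(s) with K ∈ {0, 1, 6, 2, 7}. Their G values: -1, -1, 4, 0, 5. Mean = 1.4.
Difference = 1 − 1.4 = -0.4.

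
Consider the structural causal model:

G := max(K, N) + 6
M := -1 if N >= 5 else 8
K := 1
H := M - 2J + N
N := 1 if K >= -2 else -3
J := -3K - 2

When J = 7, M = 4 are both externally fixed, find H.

Setting J = 7, M = 4 by intervention discards those variables' equations.
N = 1 if K >= -2 else -3  [with K=1]  = 1
H = M - 2J + N  [with M=4, J=7, N=1]  = -9

-9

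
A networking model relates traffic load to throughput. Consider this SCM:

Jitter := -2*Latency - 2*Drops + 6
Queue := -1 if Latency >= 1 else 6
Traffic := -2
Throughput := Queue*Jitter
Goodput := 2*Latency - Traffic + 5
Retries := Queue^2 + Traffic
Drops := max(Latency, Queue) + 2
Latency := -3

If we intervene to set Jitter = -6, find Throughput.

Intervening sets Jitter = -6 and removes its equation (Jitter := -2*Latency - 2*Drops + 6).
Queue = -1 if Latency >= 1 else 6  [with Latency=-3]  = 6
Throughput = Queue*Jitter  [with Queue=6, Jitter=-6]  = -36

-36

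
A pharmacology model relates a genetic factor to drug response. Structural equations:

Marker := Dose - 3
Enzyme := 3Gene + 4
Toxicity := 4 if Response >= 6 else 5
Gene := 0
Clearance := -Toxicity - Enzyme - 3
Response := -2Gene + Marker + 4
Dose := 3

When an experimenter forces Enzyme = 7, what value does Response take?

4

do(Enzyme=7) replaces the equation Enzyme := 3Gene + 4 with the constant Enzyme = 7.
Response is not downstream of the intervention, so its value is determined by the original equations.
Marker = Dose - 3  [with Dose=3]  = 0
Response = -2Gene + Marker + 4  [with Gene=0, Marker=0]  = 4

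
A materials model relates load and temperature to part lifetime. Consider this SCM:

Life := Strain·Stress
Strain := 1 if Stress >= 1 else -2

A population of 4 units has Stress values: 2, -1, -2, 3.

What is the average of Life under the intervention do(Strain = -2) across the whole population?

The intervention sets Strain=-2 in all 4 units regardless of Stress. Recomputing Life per unit gives -4, 2, 4, -6; average -1.

-1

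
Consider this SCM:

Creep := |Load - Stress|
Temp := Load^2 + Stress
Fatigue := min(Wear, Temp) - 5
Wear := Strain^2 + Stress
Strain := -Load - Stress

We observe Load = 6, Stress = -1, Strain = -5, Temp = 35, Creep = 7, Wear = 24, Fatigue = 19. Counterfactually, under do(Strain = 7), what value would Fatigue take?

30

The intervention breaks the incoming arrows to Strain: Strain := -Load - Stress no longer applies, and Strain = 7.
Temp = Load^2 + Stress  [with Load=6, Stress=-1]  = 35
Wear = Strain^2 + Stress  [with Strain=7, Stress=-1]  = 48
Fatigue = min(Wear, Temp) - 5  [with Wear=48, Temp=35]  = 30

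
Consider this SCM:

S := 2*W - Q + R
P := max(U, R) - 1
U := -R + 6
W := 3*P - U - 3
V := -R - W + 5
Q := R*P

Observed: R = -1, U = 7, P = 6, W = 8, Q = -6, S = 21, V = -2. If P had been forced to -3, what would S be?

The intervention breaks the incoming arrows to P: P := max(U, R) - 1 no longer applies, and P = -3.
U = -R + 6  [with R=-1]  = 7
W = 3*P - U - 3  [with P=-3, U=7]  = -19
Q = R*P  [with R=-1, P=-3]  = 3
S = 2*W - Q + R  [with W=-19, Q=3, R=-1]  = -42

-42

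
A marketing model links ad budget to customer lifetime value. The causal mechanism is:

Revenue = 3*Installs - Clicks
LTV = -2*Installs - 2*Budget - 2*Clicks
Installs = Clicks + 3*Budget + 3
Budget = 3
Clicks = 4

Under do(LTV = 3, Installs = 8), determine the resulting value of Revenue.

20

Under do(LTV = 3, Installs = 8), each intervened variable's structural equation is replaced by its fixed value.
Revenue = 3*Installs - Clicks  [with Installs=8, Clicks=4]  = 20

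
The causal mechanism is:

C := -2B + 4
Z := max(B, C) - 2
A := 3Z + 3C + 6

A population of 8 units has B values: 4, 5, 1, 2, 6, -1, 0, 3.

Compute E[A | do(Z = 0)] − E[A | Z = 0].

-6

Under do(Z=0), Z's equation is replaced by Z=0 for every unit. Per-unit A: -6, -12, 12, 6, -18, 24, 18, 0. Mean = 3.
Conditioning on Z=0 selects the 2 unit(s) with B ∈ {1, 2}. Their A values: 12, 6. Mean = 9.
Difference = 3 − 9 = -6.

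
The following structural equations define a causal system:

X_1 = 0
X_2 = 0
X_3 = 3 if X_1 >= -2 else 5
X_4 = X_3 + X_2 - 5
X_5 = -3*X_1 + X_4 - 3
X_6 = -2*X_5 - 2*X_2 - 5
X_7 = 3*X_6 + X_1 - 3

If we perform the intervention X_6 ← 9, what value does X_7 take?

24

Intervening sets X_6 = 9 and removes its equation (X_6 = -2*X_5 - 2*X_2 - 5).
X_7 = 3*X_6 + X_1 - 3  [with X_6=9, X_1=0]  = 24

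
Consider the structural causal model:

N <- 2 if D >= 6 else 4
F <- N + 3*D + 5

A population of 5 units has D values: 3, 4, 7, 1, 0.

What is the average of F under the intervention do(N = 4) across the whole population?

Under do(N=4), N's equation is replaced by N=4 for every unit. Per-unit F: 18, 21, 30, 12, 9. Mean = 18.

18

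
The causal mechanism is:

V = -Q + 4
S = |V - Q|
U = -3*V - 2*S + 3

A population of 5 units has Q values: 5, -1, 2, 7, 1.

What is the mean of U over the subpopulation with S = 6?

-15

Observing S=6 restricts to units where S's equation naturally yields 6: Q ∈ {5, -1}. In that subpopulation U = -6, -24, mean -15.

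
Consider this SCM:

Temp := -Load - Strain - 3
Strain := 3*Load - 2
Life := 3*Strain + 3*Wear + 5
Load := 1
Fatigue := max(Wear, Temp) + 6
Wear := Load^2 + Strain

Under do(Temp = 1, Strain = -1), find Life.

2

Setting Temp = 1, Strain = -1 by intervention discards those variables' equations.
Wear = Load^2 + Strain  [with Load=1, Strain=-1]  = 0
Life = 3*Strain + 3*Wear + 5  [with Strain=-1, Wear=0]  = 2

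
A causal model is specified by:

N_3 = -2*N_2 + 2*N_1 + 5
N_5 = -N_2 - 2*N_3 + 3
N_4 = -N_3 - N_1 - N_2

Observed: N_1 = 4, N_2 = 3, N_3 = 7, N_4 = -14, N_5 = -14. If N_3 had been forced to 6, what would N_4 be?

The intervention breaks the incoming arrows to N_3: N_3 = -2*N_2 + 2*N_1 + 5 no longer applies, and N_3 = 6.
N_4 = -N_3 - N_1 - N_2  [with N_3=6, N_1=4, N_2=3]  = -13

-13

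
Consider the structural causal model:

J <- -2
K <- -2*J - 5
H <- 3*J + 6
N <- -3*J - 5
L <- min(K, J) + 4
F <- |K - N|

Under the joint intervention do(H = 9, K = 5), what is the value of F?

Setting H = 9, K = 5 by intervention discards those variables' equations.
N = -3*J - 5  [with J=-2]  = 1
F = |K - N|  [with K=5, N=1]  = 4

4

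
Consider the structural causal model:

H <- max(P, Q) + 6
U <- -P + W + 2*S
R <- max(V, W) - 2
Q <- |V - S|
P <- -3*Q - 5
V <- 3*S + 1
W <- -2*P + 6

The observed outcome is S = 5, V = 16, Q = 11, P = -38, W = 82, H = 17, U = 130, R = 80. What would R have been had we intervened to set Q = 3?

The intervention breaks the incoming arrows to Q: Q <- |V - S| no longer applies, and Q = 3.
V = 3*S + 1  [with S=5]  = 16
P = -3*Q - 5  [with Q=3]  = -14
W = -2*P + 6  [with P=-14]  = 34
R = max(V, W) - 2  [with V=16, W=34]  = 32

32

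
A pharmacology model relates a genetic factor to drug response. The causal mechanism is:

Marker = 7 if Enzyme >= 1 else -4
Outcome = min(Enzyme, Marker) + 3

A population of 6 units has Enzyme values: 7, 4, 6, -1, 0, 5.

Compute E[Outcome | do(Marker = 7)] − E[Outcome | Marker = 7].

-2

Every unit gets Marker=7 under the intervention. Outcome values become 10, 7, 9, 2, 3, 8; E[Outcome|do(Marker=7)] = 6.5.
E[Outcome|Marker=7] averages over only the 4 units with Marker=7 (Enzyme = 7, 4, 6, 5): Outcome = 10, 7, 9, 8, mean 8.5.
Difference = 6.5 − 8.5 = -2.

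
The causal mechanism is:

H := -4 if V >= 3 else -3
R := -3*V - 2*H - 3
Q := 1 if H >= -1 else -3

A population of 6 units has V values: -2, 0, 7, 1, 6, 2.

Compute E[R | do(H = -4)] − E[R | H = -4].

The intervention sets H=-4 in all 6 units regardless of V. Recomputing R per unit gives 11, 5, -16, 2, -13, -1; average -2.
Observing H=-4 restricts to units where H's equation naturally yields -4: V ∈ {7, 6}. In that subpopulation R = -16, -13, mean -14.5.
Difference = -2 − (-14.5) = 12.5.

12.5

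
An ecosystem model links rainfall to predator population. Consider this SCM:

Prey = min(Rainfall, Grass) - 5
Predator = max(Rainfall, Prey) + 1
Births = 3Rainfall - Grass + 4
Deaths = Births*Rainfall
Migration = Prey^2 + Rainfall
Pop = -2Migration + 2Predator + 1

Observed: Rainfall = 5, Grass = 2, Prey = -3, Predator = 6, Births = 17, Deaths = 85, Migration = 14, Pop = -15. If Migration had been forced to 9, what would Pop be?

do(Migration=9) replaces the equation Migration = Prey^2 + Rainfall with the constant Migration = 9.
Prey = min(Rainfall, Grass) - 5  [with Rainfall=5, Grass=2]  = -3
Predator = max(Rainfall, Prey) + 1  [with Rainfall=5, Prey=-3]  = 6
Pop = -2Migration + 2Predator + 1  [with Migration=9, Predator=6]  = -5

-5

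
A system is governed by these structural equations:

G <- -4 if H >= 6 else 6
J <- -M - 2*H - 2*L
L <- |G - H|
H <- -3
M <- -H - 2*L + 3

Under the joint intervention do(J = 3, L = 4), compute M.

Under do(J = 3, L = 4), each intervened variable's structural equation is replaced by its fixed value.
M = -H - 2*L + 3  [with H=-3, L=4]  = -2

-2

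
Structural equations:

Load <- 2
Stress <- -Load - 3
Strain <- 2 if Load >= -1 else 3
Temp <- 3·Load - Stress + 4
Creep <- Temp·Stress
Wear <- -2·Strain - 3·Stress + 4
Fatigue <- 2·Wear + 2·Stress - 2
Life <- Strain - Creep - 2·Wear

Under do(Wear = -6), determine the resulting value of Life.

89

Intervening sets Wear = -6 and removes its equation (Wear <- -2·Strain - 3·Stress + 4).
Stress = -Load - 3  [with Load=2]  = -5
Strain = 2 if Load >= -1 else 3  [with Load=2]  = 2
Temp = 3·Load - Stress + 4  [with Load=2, Stress=-5]  = 15
Creep = Temp·Stress  [with Temp=15, Stress=-5]  = -75
Life = Strain - Creep - 2·Wear  [with Strain=2, Creep=-75, Wear=-6]  = 89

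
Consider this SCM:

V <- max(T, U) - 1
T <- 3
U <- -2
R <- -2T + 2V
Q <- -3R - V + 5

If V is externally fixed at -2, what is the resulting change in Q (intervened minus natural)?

28

do(V=-2) replaces the equation V <- max(T, U) - 1 with the constant V = -2.
R = -2T + 2V  [with T=3, V=-2]  = -10
Q = -3R - V + 5  [with R=-10, V=-2]  = 37
Without intervention: V = max(T, U) - 1  [with T=3, U=-2]  = 2; R = -2T + 2V  [with T=3, V=2]  = -2; Q = -3R - V + 5  [with R=-2, V=2]  = 9.
Change = 37 − 9 = 28.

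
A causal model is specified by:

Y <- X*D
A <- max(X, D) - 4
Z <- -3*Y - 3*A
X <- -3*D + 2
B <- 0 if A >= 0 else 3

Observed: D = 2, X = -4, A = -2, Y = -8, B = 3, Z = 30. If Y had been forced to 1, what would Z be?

Under do(Y=1), the mechanism Y <- X*D is discarded; Y is fixed at 1.
X = -3*D + 2  [with D=2]  = -4
A = max(X, D) - 4  [with X=-4, D=2]  = -2
Z = -3*Y - 3*A  [with Y=1, A=-2]  = 3

3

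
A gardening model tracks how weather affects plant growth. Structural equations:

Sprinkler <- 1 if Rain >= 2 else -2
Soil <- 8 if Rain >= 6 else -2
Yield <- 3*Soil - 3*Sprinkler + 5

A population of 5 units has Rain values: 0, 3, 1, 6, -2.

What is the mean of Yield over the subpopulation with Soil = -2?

2.75

Observing Soil=-2 restricts to units where Soil's equation naturally yields -2: Rain ∈ {0, 3, 1, -2}. In that subpopulation Yield = 5, -4, 5, 5, mean 2.75.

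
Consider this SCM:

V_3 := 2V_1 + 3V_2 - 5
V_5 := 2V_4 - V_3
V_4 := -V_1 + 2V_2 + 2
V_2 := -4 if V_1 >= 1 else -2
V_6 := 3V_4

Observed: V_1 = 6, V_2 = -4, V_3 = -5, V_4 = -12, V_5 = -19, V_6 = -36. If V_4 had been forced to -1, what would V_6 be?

Under do(V_4=-1), the mechanism V_4 := -V_1 + 2V_2 + 2 is discarded; V_4 is fixed at -1.
V_6 = 3V_4  [with V_4=-1]  = -3

-3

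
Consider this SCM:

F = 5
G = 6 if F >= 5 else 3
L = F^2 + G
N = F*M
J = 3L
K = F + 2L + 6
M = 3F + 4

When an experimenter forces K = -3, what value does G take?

6

Intervening sets K = -3 and removes its equation (K = F + 2L + 6).
G is not downstream of the intervention, so its value is determined by the original equations.
G = 6 if F >= 5 else 3  [with F=5]  = 6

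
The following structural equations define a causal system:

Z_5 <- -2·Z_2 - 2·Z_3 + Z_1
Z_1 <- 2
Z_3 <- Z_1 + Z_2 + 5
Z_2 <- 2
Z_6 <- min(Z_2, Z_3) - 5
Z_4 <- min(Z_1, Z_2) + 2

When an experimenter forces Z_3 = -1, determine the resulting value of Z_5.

0

do(Z_3=-1) replaces the equation Z_3 <- Z_1 + Z_2 + 5 with the constant Z_3 = -1.
Z_5 = -2·Z_2 - 2·Z_3 + Z_1  [with Z_2=2, Z_3=-1, Z_1=2]  = 0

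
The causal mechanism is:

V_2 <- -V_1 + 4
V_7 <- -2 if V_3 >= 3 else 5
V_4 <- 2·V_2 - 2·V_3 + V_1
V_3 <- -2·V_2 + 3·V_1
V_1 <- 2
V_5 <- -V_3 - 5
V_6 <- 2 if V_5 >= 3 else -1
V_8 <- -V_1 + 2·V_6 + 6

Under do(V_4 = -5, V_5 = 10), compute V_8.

The joint intervention fixes V_4 = -5, V_5 = 10, removing each variable's own equation.
V_6 = 2 if V_5 >= 3 else -1  [with V_5=10]  = 2
V_8 = -V_1 + 2·V_6 + 6  [with V_1=2, V_6=2]  = 8

8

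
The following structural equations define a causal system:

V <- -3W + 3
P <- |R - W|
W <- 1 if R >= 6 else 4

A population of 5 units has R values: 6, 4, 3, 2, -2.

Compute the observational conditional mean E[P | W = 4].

E[P|W=4] averages over only the 4 units with W=4 (R = 4, 3, 2, -2): P = 0, 1, 2, 6, mean 2.25.

2.25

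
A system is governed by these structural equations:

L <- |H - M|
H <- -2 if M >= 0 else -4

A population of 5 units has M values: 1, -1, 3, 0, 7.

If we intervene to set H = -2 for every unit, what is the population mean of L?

4

Under do(H=-2), H's equation is replaced by H=-2 for every unit. Per-unit L: 3, 1, 5, 2, 9. Mean = 4.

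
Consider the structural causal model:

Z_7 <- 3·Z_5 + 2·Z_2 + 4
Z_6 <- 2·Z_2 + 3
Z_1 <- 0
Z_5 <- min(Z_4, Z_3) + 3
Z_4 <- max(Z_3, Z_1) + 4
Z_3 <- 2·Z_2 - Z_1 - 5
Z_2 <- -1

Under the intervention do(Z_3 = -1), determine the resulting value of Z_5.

do(Z_3=-1) replaces the equation Z_3 <- 2·Z_2 - Z_1 - 5 with the constant Z_3 = -1.
Z_4 = max(Z_3, Z_1) + 4  [with Z_3=-1, Z_1=0]  = 4
Z_5 = min(Z_4, Z_3) + 3  [with Z_4=4, Z_3=-1]  = 2

2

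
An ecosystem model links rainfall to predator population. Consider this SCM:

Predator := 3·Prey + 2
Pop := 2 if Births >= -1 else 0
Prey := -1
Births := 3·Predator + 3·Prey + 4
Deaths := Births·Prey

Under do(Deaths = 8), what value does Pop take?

Intervening sets Deaths = 8 and removes its equation (Deaths := Births·Prey).
No directed path runs from Deaths to Pop, so Pop keeps its natural value.
Predator = 3·Prey + 2  [with Prey=-1]  = -1
Births = 3·Predator + 3·Prey + 4  [with Predator=-1, Prey=-1]  = -2
Pop = 2 if Births >= -1 else 0  [with Births=-2]  = 0

0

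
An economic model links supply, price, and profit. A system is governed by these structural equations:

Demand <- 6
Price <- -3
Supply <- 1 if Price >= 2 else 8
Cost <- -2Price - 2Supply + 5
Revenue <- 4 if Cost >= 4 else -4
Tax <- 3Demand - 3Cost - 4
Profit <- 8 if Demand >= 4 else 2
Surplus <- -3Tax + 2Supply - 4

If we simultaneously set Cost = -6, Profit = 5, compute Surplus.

Setting Cost = -6, Profit = 5 by intervention discards those variables' equations.
Supply = 1 if Price >= 2 else 8  [with Price=-3]  = 8
Tax = 3Demand - 3Cost - 4  [with Demand=6, Cost=-6]  = 32
Surplus = -3Tax + 2Supply - 4  [with Tax=32, Supply=8]  = -84

-84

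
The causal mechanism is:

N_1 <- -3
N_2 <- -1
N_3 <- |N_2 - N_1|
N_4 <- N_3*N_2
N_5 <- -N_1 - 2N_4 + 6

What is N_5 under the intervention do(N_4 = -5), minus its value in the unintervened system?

Intervening sets N_4 = -5 and removes its equation (N_4 <- N_3*N_2).
N_5 = -N_1 - 2N_4 + 6  [with N_1=-3, N_4=-5]  = 19
Without intervention: N_3 = |N_2 - N_1|  [with N_2=-1, N_1=-3]  = 2; N_4 = N_3*N_2  [with N_3=2, N_2=-1]  = -2; N_5 = -N_1 - 2N_4 + 6  [with N_1=-3, N_4=-2]  = 13.
Change = 19 − 13 = 6.

6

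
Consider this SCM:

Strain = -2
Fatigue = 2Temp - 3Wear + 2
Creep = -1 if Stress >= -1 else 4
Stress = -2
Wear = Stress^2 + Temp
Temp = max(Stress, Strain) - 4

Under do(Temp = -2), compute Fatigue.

The intervention breaks the incoming arrows to Temp: Temp = max(Stress, Strain) - 4 no longer applies, and Temp = -2.
Wear = Stress^2 + Temp  [with Stress=-2, Temp=-2]  = 2
Fatigue = 2Temp - 3Wear + 2  [with Temp=-2, Wear=2]  = -8

-8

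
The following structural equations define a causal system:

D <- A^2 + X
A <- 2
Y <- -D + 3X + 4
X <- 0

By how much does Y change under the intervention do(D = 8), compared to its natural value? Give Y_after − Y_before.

-4

The intervention breaks the incoming arrows to D: D <- A^2 + X no longer applies, and D = 8.
Y = -D + 3X + 4  [with D=8, X=0]  = -4
Without intervention: D = A^2 + X  [with A=2, X=0]  = 4; Y = -D + 3X + 4  [with D=4, X=0]  = 0.
Change = -4 − 0 = -4.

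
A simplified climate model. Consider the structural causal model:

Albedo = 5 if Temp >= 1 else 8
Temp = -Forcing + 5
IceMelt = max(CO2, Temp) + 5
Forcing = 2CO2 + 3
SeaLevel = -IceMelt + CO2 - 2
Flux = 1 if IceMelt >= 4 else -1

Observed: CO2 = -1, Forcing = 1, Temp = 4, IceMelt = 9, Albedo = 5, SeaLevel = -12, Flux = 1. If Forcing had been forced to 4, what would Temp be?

The intervention breaks the incoming arrows to Forcing: Forcing = 2CO2 + 3 no longer applies, and Forcing = 4.
Temp = -Forcing + 5  [with Forcing=4]  = 1

1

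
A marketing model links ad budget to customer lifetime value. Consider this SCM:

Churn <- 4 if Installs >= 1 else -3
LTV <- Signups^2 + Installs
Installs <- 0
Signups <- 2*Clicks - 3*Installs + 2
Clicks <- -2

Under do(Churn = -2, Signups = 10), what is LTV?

The joint intervention fixes Churn = -2, Signups = 10, removing each variable's own equation.
LTV = Signups^2 + Installs  [with Signups=10, Installs=0]  = 100

100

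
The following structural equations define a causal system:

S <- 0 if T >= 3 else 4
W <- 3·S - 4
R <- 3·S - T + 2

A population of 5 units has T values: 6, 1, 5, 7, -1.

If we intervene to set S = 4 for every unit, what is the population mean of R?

10.4

Every unit gets S=4 under the intervention. R values become 8, 13, 9, 7, 15; E[R|do(S=4)] = 10.4.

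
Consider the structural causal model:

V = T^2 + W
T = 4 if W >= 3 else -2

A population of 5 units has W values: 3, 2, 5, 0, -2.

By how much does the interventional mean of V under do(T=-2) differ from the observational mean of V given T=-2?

The intervention sets T=-2 in all 5 units regardless of W. Recomputing V per unit gives 7, 6, 9, 4, 2; average 5.6.
Conditioning on T=-2 selects the 3 unit(s) with W ∈ {2, 0, -2}. Their V values: 6, 4, 2. Mean = 4.
Difference = 5.6 − 4 = 1.6.

1.6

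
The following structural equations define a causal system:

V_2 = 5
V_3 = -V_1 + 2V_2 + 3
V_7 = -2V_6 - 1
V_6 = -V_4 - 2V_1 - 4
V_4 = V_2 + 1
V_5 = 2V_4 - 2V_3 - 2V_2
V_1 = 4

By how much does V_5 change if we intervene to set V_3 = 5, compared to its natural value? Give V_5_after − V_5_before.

8

do(V_3=5) replaces the equation V_3 = -V_1 + 2V_2 + 3 with the constant V_3 = 5.
V_4 = V_2 + 1  [with V_2=5]  = 6
V_5 = 2V_4 - 2V_3 - 2V_2  [with V_4=6, V_3=5, V_2=5]  = -8
Without intervention: V_3 = -V_1 + 2V_2 + 3  [with V_1=4, V_2=5]  = 9; V_4 = V_2 + 1  [with V_2=5]  = 6; V_5 = 2V_4 - 2V_3 - 2V_2  [with V_4=6, V_3=9, V_2=5]  = -16.
Change = -8 − (-16) = 8.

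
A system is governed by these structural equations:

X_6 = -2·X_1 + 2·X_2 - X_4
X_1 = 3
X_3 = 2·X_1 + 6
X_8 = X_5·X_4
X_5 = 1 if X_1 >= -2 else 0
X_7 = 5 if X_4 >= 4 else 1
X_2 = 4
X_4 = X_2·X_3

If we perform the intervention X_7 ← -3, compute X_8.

do(X_7=-3) replaces the equation X_7 = 5 if X_4 >= 4 else 1 with the constant X_7 = -3.
X_8 is not downstream of the intervention, so its value is determined by the original equations.
X_3 = 2·X_1 + 6  [with X_1=3]  = 12
X_4 = X_2·X_3  [with X_2=4, X_3=12]  = 48
X_5 = 1 if X_1 >= -2 else 0  [with X_1=3]  = 1
X_8 = X_5·X_4  [with X_5=1, X_4=48]  = 48

48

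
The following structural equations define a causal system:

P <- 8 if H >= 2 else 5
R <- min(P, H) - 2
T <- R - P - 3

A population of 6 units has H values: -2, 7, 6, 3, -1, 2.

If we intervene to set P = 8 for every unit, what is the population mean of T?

-10.5

Under do(P=8), P's equation is replaced by P=8 for every unit. Per-unit T: -15, -6, -7, -10, -14, -11. Mean = -10.5.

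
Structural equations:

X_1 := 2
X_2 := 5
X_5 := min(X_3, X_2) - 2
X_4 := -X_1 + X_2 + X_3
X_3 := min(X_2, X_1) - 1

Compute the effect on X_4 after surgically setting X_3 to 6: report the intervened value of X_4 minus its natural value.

The intervention breaks the incoming arrows to X_3: X_3 := min(X_2, X_1) - 1 no longer applies, and X_3 = 6.
X_4 = -X_1 + X_2 + X_3  [with X_1=2, X_2=5, X_3=6]  = 9
Without intervention: X_3 = min(X_2, X_1) - 1  [with X_2=5, X_1=2]  = 1; X_4 = -X_1 + X_2 + X_3  [with X_1=2, X_2=5, X_3=1]  = 4.
Change = 9 − 4 = 5.

5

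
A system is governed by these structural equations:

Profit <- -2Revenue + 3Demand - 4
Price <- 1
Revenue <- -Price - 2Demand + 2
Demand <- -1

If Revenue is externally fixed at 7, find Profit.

-21

The intervention breaks the incoming arrows to Revenue: Revenue <- -Price - 2Demand + 2 no longer applies, and Revenue = 7.
Profit = -2Revenue + 3Demand - 4  [with Revenue=7, Demand=-1]  = -21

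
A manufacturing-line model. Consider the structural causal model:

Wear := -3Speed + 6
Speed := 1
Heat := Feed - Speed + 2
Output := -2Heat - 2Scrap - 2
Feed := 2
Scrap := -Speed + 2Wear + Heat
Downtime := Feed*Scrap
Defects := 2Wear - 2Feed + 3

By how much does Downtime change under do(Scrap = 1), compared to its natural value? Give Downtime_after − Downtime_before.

-14

Intervening sets Scrap = 1 and removes its equation (Scrap := -Speed + 2Wear + Heat).
Downtime = Feed*Scrap  [with Feed=2, Scrap=1]  = 2
Without intervention: Heat = Feed - Speed + 2  [with Feed=2, Speed=1]  = 3; Wear = -3Speed + 6  [with Speed=1]  = 3; Scrap = -Speed + 2Wear + Heat  [with Speed=1, Wear=3, Heat=3]  = 8; Downtime = Feed*Scrap  [with Feed=2, Scrap=8]  = 16.
Change = 2 − 16 = -14.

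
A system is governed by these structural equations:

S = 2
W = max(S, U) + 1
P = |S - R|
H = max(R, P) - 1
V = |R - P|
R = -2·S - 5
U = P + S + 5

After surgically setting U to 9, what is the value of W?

Intervening sets U = 9 and removes its equation (U = P + S + 5).
W = max(S, U) + 1  [with S=2, U=9]  = 10

10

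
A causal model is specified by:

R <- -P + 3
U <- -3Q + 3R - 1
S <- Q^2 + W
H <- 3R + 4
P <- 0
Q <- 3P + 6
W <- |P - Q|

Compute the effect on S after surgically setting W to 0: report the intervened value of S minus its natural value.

do(W=0) replaces the equation W <- |P - Q| with the constant W = 0.
Q = 3P + 6  [with P=0]  = 6
S = Q^2 + W  [with Q=6, W=0]  = 36
Without intervention: Q = 3P + 6  [with P=0]  = 6; W = |P - Q|  [with P=0, Q=6]  = 6; S = Q^2 + W  [with Q=6, W=6]  = 42.
Change = 36 − 42 = -6.

-6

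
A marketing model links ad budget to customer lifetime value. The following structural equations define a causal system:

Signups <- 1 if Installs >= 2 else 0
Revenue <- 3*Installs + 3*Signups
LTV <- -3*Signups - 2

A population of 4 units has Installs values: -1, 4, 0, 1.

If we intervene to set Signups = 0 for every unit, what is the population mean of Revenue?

3

do(Signups=0) breaks Signups's dependence on Installs. With Signups=0 fixed, Revenue across the units is -3, 12, 0, 3, mean 3.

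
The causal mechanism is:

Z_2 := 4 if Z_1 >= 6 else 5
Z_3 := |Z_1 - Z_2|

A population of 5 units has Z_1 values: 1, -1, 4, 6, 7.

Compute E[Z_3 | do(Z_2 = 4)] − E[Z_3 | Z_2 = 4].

The intervention sets Z_2=4 in all 5 units regardless of Z_1. Recomputing Z_3 per unit gives 3, 5, 0, 2, 3; average 2.6.
Observing Z_2=4 restricts to units where Z_2's equation naturally yields 4: Z_1 ∈ {6, 7}. In that subpopulation Z_3 = 2, 3, mean 2.5.
Difference = 2.6 − 2.5 = 0.1.

0.1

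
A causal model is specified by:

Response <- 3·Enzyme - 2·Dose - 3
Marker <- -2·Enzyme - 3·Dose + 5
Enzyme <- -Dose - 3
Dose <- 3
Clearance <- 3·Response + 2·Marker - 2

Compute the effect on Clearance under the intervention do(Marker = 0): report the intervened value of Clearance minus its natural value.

-16

do(Marker=0) replaces the equation Marker <- -2·Enzyme - 3·Dose + 5 with the constant Marker = 0.
Enzyme = -Dose - 3  [with Dose=3]  = -6
Response = 3·Enzyme - 2·Dose - 3  [with Enzyme=-6, Dose=3]  = -27
Clearance = 3·Response + 2·Marker - 2  [with Response=-27, Marker=0]  = -83
Without intervention: Enzyme = -Dose - 3  [with Dose=3]  = -6; Marker = -2·Enzyme - 3·Dose + 5  [with Enzyme=-6, Dose=3]  = 8; Response = 3·Enzyme - 2·Dose - 3  [with Enzyme=-6, Dose=3]  = -27; Clearance = 3·Response + 2·Marker - 2  [with Response=-27, Marker=8]  = -67.
Change = -83 − (-67) = -16.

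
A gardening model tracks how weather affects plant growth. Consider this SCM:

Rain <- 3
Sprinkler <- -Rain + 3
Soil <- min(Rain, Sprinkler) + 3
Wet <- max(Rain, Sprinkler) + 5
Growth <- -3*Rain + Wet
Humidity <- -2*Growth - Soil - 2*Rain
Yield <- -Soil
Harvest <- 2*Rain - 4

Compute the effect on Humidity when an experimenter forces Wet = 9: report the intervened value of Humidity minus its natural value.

Under do(Wet=9), the mechanism Wet <- max(Rain, Sprinkler) + 5 is discarded; Wet is fixed at 9.
Sprinkler = -Rain + 3  [with Rain=3]  = 0
Soil = min(Rain, Sprinkler) + 3  [with Rain=3, Sprinkler=0]  = 3
Growth = -3*Rain + Wet  [with Rain=3, Wet=9]  = 0
Humidity = -2*Growth - Soil - 2*Rain  [with Growth=0, Soil=3, Rain=3]  = -9
Without intervention: Sprinkler = -Rain + 3  [with Rain=3]  = 0; Soil = min(Rain, Sprinkler) + 3  [with Rain=3, Sprinkler=0]  = 3; Wet = max(Rain, Sprinkler) + 5  [with Rain=3, Sprinkler=0]  = 8; Growth = -3*Rain + Wet  [with Rain=3, Wet=8]  = -1; Humidity = -2*Growth - Soil - 2*Rain  [with Growth=-1, Soil=3, Rain=3]  = -7.
Change = -9 − (-7) = -2.

-2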